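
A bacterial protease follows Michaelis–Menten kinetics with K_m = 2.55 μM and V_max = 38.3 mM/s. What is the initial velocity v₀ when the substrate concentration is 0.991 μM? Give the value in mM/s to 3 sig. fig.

10.7 mM/s

v = Vmax·[S]/(Km + [S]) = 38.3 × 0.991 / (2.55 + 0.991)
  = 37.96 / 3.541 = 10.7 mM/s.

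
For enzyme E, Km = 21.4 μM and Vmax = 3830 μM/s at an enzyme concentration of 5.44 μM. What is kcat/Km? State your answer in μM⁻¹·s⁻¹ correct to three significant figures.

kcat = Vmax/[E]total = 3830/5.44 = 704 s⁻¹.
kcat/Km = 704/21.4 = 32.9 μM⁻¹·s⁻¹.

32.9 μM⁻¹·s⁻¹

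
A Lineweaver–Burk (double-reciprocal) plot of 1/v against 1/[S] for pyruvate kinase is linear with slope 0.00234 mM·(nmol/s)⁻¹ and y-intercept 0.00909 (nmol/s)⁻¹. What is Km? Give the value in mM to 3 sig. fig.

0.257 mM

y-intercept = 1/Vmax ⇒ Vmax = 110 nmol/s; slope = Km/Vmax ⇒ Km = slope × Vmax.
Km = 0.00234 × 110 = 0.257 mM.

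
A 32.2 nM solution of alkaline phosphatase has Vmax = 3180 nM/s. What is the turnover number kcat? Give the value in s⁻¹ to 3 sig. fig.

98.8 s⁻¹

kcat = Vmax/[E]total = 3180 nM/s / 32.2 nM = 98.8 s⁻¹.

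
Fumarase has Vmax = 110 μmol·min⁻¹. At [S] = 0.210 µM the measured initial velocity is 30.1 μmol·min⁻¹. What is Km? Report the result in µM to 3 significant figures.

From v = Vmax[S]/(Km+[S]), Km = [S](Vmax − v)/v.
Km = 0.210 × (110 − 30.1) / 30.1 = 16.78/30.1 = 0.557 µM.

0.557 µM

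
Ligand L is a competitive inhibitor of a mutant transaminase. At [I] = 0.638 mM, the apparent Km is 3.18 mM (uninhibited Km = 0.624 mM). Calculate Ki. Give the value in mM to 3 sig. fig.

0.156 mM

Competitive: Km,app = α·Km with α = 1 + [I]/Ki.
α = Km,app/Km = 3.18/0.624 = 5.096.
Ki = [I]/(α − 1) = 0.638/4.096 = 0.156 mM.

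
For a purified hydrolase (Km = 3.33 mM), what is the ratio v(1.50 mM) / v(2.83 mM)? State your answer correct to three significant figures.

The fractional saturations are [S]/(Km+[S]) = 2.83/6.160 = 0.4594 and 1.50/4.830 = 0.3106.
v₂/v₁ is just their ratio: 0.3106/0.4594 = 0.676.

0.676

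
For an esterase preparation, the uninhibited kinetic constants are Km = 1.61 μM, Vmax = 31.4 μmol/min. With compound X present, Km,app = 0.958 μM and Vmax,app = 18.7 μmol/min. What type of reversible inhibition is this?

uncompetitive

Both Km and Vmax decrease by the same factor (~1.68-fold) — characteristic of uncompetitive inhibition.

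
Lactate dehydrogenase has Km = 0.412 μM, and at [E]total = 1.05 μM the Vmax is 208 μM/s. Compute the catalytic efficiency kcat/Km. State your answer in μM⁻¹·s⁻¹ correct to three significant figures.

kcat = Vmax/[E]total = 208/1.05 = 198 s⁻¹.
kcat/Km = 198/0.412 = 481 μM⁻¹·s⁻¹.

481 μM⁻¹·s⁻¹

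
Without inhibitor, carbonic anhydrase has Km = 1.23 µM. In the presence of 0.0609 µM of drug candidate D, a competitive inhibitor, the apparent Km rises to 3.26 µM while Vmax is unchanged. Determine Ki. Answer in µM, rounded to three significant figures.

0.0369 µM

Competitive: Km,app = α·Km with α = 1 + [I]/Ki.
α = Km,app/Km = 3.26/1.23 = 2.650.
Ki = [I]/(α − 1) = 0.0609/1.650 = 0.0369 µM.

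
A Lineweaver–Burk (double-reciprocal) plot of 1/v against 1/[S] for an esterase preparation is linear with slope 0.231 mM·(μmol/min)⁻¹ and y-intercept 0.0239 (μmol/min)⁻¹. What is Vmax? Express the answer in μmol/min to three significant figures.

41.8 μmol/min

The y-intercept of a Lineweaver–Burk plot equals 1/Vmax, so Vmax = 1/0.0239 = 41.8 μmol/min.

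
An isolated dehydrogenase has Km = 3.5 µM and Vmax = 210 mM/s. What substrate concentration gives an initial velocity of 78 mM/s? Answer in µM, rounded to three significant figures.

Rearranging v = Vmax[S]/(Km+[S]) gives [S] = Km·v/(Vmax − v).
[S] = 3.5 × 78 / (210 − 78) = 273.0/132.0 = 2.07 µM.

2.07 µM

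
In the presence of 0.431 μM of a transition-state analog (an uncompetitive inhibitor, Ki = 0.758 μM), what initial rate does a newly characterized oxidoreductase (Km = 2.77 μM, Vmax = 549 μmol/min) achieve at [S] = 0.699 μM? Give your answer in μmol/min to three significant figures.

With α = 1 + [I]/Ki = 1 + 0.431/0.758 = 1.569, the uncompetitive rate law is v = (Vmax/α)·[S] / (Km/α + [S]).
v = (549/1.569)×0.699 / (2.77/1.569 + 0.699) = 244.6/2.465 = 99.3 μmol/min.

99.3 μmol/min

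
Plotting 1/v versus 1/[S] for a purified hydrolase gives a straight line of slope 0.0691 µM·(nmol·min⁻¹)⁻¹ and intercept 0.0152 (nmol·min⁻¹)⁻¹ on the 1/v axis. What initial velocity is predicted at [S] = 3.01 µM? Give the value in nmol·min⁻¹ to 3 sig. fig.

26.2 nmol·min⁻¹

The y-intercept is 1/Vmax, so Vmax = 1/0.0152 = 65.8 nmol·min⁻¹.
The slope is Km/Vmax, so Km = 0.0691 × 65.8 = 4.55 µM.
Then v = 65.8 × 3.01/(4.55 + 3.01) = 26.2 nmol·min⁻¹.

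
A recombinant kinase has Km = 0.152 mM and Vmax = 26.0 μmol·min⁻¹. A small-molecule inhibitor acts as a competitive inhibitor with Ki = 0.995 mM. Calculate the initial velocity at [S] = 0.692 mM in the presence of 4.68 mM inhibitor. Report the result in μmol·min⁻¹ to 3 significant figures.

α = 1 + [I]/Ki = 1 + 4.68/0.995 = 5.704.
For a competitive inhibitor, Vmax is unchanged and the apparent Km becomes α·Km: Km,app = 0.867 mM, Vmax,app = 26.0 μmol·min⁻¹.
v = Vmax,app·[S]/(Km,app + [S]) = 26.0 × 0.692/(0.867 + 0.692) = 11.5 μmol·min⁻¹.

11.5 μmol·min⁻¹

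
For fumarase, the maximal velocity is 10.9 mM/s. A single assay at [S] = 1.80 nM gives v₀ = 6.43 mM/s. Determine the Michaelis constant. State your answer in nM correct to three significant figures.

From v = Vmax[S]/(Km+[S]), Km = [S](Vmax − v)/v.
Km = 1.80 × (10.9 − 6.43) / 6.43 = 8.046/6.43 = 1.25 nM.

1.25 nM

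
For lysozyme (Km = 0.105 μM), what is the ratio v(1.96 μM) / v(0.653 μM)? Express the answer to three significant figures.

1.10

Since Vmax cancels, v₂/v₁ = [S]₂(Km+[S]₁) / [S]₁(Km+[S]₂).
= 1.96×(0.105+0.653) / (0.653×(0.105+1.96)) = 1.486/1.348 = 1.10.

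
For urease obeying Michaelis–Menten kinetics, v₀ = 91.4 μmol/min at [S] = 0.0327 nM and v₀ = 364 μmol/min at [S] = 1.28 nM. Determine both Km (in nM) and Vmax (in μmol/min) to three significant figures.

Km = 0.109 nM; Vmax = 395 μmol/min

In reciprocal form, 1/v = (Km/Vmax)·(1/[S]) + 1/Vmax. The two points give (1/[S], 1/v) = (30.58, 0.01094) and (0.7812, 0.002747).
Slope = (0.01094 − 0.002747)/(30.58 − 0.7812) = 0.0002750; intercept = 0.01094 − 0.0002750×30.58 = 0.002532.
Vmax = 1/intercept = 395 μmol/min; Km = slope × Vmax = 0.0002750 × 395 = 0.109 nM.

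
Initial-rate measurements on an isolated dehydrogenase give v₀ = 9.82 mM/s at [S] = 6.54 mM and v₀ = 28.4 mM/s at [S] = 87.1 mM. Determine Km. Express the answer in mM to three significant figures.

15.8 mM

From v = Vmax[S]/(Km+[S]), each point gives Vmax = v(Km+[S])/[S].
Equating: 9.82(Km+6.54)/6.54 = 28.4(Km+87.1)/87.1.
1.502·Km + 9.82 = 0.3261·Km + 28.4, so (1.502 − 0.3261)·Km = 28.4 − 9.82.
Km = 18.58/1.175 = 15.8 mM; then Vmax = 9.82(15.8+6.54)/6.54 = 33.6 mM/s.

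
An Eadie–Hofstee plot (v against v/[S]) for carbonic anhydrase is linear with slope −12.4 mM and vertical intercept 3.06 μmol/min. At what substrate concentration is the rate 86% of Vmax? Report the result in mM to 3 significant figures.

The Eadie–Hofstee slope gives Km = 12.4 mM (slope = −Km).
v/Vmax = [S]/(Km+[S]) = 0.86 ⇒ [S] = Km·0.86/(1−0.86) = 12.4 × 6.143 = 76.2 mM.

76.2 mM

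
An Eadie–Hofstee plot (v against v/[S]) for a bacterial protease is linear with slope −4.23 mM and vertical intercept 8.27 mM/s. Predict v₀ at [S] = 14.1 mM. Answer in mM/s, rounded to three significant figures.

In the Eadie–Hofstee form v = Vmax − Km·(v/[S]), the slope is −Km and the intercept is Vmax, so Km = 4.23 mM and Vmax = 8.27 mM/s.
v = 8.27 × 14.1/(4.23 + 14.1) = 6.36 mM/s.

6.36 mM/s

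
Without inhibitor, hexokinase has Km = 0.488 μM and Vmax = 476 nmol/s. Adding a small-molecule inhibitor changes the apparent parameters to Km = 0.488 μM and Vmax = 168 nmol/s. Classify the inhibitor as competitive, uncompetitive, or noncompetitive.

noncompetitive

Vmax decreases (476 → 168 nmol/s) while Km is unchanged — pure noncompetitive inhibition.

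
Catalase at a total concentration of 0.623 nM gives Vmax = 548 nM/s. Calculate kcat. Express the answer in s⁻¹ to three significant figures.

kcat = Vmax/[E]total = 548 nM/s / 0.623 nM = 880 s⁻¹.

880 s⁻¹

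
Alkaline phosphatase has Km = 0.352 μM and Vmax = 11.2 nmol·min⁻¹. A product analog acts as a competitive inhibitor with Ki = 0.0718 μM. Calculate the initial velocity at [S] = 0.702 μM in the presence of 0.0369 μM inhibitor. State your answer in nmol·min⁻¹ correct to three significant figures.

6.37 nmol·min⁻¹

α = 1 + [I]/Ki = 1 + 0.0369/0.0718 = 1.514.
For a competitive inhibitor, Vmax is unchanged and the apparent Km becomes α·Km: Km,app = 0.533 μM, Vmax,app = 11.2 nmol·min⁻¹.
v = Vmax,app·[S]/(Km,app + [S]) = 11.2 × 0.702/(0.533 + 0.702) = 6.37 nmol·min⁻¹.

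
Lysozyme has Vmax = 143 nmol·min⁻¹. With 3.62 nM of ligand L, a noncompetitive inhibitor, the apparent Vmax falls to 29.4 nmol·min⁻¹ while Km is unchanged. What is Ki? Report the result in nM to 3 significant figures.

0.937 nM

Noncompetitive: Vmax,app = Vmax/α with α = 1 + [I]/Ki.
α = Vmax/Vmax,app = 143/29.4 = 4.864.
Since α = 1 + [I]/Ki, [I]/Ki = 4.864 − 1 = 3.864 and Ki = 3.62/3.864 = 0.937 nM.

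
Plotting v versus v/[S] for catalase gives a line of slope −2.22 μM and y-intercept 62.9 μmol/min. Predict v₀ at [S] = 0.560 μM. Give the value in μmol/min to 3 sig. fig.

In the Eadie–Hofstee form v = Vmax − Km·(v/[S]), the slope is −Km and the intercept is Vmax, so Km = 2.22 μM and Vmax = 62.9 μmol/min.
v = 62.9 × 0.560/(2.22 + 0.560) = 12.7 μmol/min.

12.7 μmol/min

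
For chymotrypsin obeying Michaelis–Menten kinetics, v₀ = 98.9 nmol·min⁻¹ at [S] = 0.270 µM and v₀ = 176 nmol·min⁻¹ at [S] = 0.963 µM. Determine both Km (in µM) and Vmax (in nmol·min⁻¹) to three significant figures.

Km = 0.420 µM; Vmax = 253 nmol·min⁻¹

From v = Vmax[S]/(Km+[S]), each point gives Vmax = v(Km+[S])/[S].
Equating: 98.9(Km+0.270)/0.270 = 176(Km+0.963)/0.963.
366.3·Km + 98.9 = 182.8·Km + 176, so (366.3 − 182.8)·Km = 176 − 98.9.
Km = 77.10/183.5 = 0.420 µM; then Vmax = 98.9(0.420+0.270)/0.270 = 253 nmol·min⁻¹.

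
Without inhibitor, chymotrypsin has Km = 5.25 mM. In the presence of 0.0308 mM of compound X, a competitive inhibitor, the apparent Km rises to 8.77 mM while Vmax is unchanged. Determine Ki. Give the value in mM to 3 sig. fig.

Competitive: Km,app = α·Km with α = 1 + [I]/Ki.
α = Km,app/Km = 8.77/5.25 = 1.670.
Since α = 1 + [I]/Ki, [I]/Ki = 1.670 − 1 = 0.6705 and Ki = 0.0308/0.6705 = 0.0459 mM.

0.0459 mM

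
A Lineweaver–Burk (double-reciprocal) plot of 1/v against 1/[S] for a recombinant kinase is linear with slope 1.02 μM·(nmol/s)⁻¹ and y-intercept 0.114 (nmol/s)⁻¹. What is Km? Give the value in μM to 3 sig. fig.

8.95 μM

y-intercept = 1/Vmax ⇒ Vmax = 8.77 nmol/s; slope = Km/Vmax ⇒ Km = slope × Vmax.
Km = 1.02 × 8.77 = 8.95 μM.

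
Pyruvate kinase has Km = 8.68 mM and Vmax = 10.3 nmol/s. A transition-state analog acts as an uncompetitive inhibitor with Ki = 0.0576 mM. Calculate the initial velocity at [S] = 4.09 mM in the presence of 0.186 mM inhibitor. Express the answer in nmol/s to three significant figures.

α = 1 + [I]/Ki = 1 + 0.186/0.0576 = 4.229.
For an uncompetitive inhibitor, both parameters are divided by α, giving Vmax/α and Km/α: Km,app = 2.05 mM, Vmax,app = 2.44 nmol/s.
v = Vmax,app·[S]/(Km,app + [S]) = 2.44 × 4.09/(2.05 + 4.09) = 1.62 nmol/s.

1.62 nmol/s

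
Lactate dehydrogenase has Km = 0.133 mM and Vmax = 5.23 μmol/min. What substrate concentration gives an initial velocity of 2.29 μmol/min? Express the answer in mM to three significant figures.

0.104 mM

Rearranging v = Vmax[S]/(Km+[S]) gives [S] = Km·v/(Vmax − v).
[S] = 0.133 × 2.29 / (5.23 − 2.29) = 0.3046/2.940 = 0.104 mM.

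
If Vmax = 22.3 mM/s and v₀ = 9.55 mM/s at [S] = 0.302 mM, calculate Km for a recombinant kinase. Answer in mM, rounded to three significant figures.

0.403 mM

v/Vmax = 9.55/22.3 = 0.4283 = [S]/(Km+[S]).
So Km + [S] = [S]/0.4283 = 0.7052 mM, giving Km = 0.7052 − 0.302 = 0.403 mM.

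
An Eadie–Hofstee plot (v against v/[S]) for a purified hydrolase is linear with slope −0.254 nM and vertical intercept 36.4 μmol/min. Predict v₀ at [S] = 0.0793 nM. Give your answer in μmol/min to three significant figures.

In the Eadie–Hofstee form v = Vmax − Km·(v/[S]), the slope is −Km and the intercept is Vmax, so Km = 0.254 nM and Vmax = 36.4 μmol/min.
v = 36.4 × 0.0793/(0.254 + 0.0793) = 8.66 μmol/min.

8.66 μmol/min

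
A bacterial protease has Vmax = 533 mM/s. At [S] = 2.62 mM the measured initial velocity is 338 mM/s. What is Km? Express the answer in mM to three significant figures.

From v = Vmax[S]/(Km+[S]), Km = [S](Vmax − v)/v.
Km = 2.62 × (533 − 338) / 338 = 510.9/338 = 1.51 mM.

1.51 mM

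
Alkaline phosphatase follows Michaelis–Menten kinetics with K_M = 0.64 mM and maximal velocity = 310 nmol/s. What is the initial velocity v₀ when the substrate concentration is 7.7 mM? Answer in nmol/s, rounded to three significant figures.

v = Vmax·[S]/(Km + [S]) = 310 × 7.7 / (0.64 + 7.7)
  = 2387 / 8.340 = 286 nmol/s.

286 nmol/s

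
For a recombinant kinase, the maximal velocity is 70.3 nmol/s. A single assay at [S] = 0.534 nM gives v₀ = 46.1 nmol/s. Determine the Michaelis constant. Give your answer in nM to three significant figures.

From v = Vmax[S]/(Km+[S]), Km = [S](Vmax − v)/v.
Km = 0.534 × (70.3 − 46.1) / 46.1 = 12.92/46.1 = 0.280 nM.

0.280 nM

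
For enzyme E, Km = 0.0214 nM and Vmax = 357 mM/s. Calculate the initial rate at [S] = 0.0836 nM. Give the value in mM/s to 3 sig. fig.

v = Vmax·[S]/(Km + [S]) = 357 × 0.0836 / (0.0214 + 0.0836)
  = 29.85 / 0.1050 = 284 mM/s.

284 mM/s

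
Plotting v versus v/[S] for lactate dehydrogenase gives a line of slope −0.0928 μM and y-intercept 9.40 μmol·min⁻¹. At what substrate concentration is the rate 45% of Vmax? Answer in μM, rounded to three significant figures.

0.0759 μM

The Eadie–Hofstee slope gives Km = 0.0928 μM (slope = −Km).
v/Vmax = [S]/(Km+[S]) = 0.45 ⇒ [S] = Km·0.45/(1−0.45) = 0.0928 × 0.8182 = 0.0759 μM.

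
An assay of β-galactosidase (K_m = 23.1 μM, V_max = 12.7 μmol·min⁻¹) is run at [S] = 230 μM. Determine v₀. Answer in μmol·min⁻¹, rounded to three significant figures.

11.5 μmol·min⁻¹

[S]/(Km+[S]) = 230/253.1 = 0.9087, the fractional saturation.
v = 0.9087 × Vmax = 0.9087 × 12.7 = 11.5 μmol·min⁻¹.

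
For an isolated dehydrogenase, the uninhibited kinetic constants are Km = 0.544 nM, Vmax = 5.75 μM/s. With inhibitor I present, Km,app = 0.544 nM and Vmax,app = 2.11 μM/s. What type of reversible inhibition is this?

Vmax decreases (5.75 → 2.11 μM/s) while Km is unchanged — pure noncompetitive inhibition.

noncompetitive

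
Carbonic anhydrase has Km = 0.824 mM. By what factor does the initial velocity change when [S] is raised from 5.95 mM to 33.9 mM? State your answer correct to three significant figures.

1.11

The fractional saturations are [S]/(Km+[S]) = 5.95/6.774 = 0.8784 and 33.9/34.72 = 0.9763.
v₂/v₁ is just their ratio: 0.9763/0.8784 = 1.11.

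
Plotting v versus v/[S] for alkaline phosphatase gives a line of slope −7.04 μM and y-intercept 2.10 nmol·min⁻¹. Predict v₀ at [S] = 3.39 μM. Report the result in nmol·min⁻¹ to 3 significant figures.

In the Eadie–Hofstee form v = Vmax − Km·(v/[S]), the slope is −Km and the intercept is Vmax, so Km = 7.04 μM and Vmax = 2.10 nmol·min⁻¹.
v = 2.10 × 3.39/(7.04 + 3.39) = 0.683 nmol·min⁻¹.

0.683 nmol·min⁻¹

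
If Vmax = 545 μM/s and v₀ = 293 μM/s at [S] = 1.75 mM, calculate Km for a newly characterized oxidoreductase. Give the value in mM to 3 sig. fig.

1.51 mM

From v = Vmax[S]/(Km+[S]), Km = [S](Vmax − v)/v.
Km = 1.75 × (545 − 293) / 293 = 441.0/293 = 1.51 mM.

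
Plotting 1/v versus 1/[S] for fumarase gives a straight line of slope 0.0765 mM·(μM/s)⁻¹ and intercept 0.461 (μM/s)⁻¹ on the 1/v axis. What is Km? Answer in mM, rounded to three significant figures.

y-intercept = 1/Vmax ⇒ Vmax = 2.17 μM/s; slope = Km/Vmax ⇒ Km = slope × Vmax.
Km = 0.0765 × 2.17 = 0.166 mM.

0.166 mM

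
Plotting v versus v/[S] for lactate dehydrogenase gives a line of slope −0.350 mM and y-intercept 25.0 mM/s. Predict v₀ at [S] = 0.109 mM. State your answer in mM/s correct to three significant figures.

5.94 mM/s

In the Eadie–Hofstee form v = Vmax − Km·(v/[S]), the slope is −Km and the intercept is Vmax, so Km = 0.350 mM and Vmax = 25.0 mM/s.
v = 25.0 × 0.109/(0.350 + 0.109) = 5.94 mM/s.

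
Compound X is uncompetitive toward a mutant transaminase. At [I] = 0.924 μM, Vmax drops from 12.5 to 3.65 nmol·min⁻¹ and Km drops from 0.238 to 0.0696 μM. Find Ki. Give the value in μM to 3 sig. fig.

0.381 μM

Uncompetitive: Vmax,app = Vmax/α (and Km,app = Km/α) with α = 1 + [I]/Ki.
α = Vmax/Vmax,app = 12.5/3.65 = 3.425.
Since α = 1 + [I]/Ki, [I]/Ki = 3.425 − 1 = 2.425 and Ki = 0.924/2.425 = 0.381 μM.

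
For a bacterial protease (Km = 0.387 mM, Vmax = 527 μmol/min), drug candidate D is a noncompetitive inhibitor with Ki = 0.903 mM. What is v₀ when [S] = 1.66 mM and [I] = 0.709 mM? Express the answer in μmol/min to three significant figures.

239 μmol/min

With α = 1 + [I]/Ki = 1 + 0.709/0.903 = 1.785, the noncompetitive rate law is v = (Vmax/α)·[S] / (Km + [S]).
v = (527/1.785)×1.66 / (0.387 + 1.66) = 490.1/2.047 = 239 μmol/min.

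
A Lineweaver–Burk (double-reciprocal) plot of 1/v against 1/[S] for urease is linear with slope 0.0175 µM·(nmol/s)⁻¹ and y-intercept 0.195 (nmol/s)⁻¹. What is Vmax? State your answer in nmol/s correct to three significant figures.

5.13 nmol/s

The y-intercept of a Lineweaver–Burk plot equals 1/Vmax, so Vmax = 1/0.195 = 5.13 nmol/s.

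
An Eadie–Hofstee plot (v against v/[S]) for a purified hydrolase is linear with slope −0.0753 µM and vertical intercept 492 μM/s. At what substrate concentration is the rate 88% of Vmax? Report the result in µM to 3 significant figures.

0.552 µM

The Eadie–Hofstee slope gives Km = 0.0753 µM (slope = −Km).
v/Vmax = [S]/(Km+[S]) = 0.88 ⇒ [S] = Km·0.88/(1−0.88) = 0.0753 × 7.333 = 0.552 µM.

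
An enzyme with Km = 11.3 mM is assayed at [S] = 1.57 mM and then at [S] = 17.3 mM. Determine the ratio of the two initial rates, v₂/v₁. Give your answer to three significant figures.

4.96

The fractional saturations are [S]/(Km+[S]) = 1.57/12.87 = 0.1220 and 17.3/28.60 = 0.6049.
v₂/v₁ is just their ratio: 0.6049/0.1220 = 4.96.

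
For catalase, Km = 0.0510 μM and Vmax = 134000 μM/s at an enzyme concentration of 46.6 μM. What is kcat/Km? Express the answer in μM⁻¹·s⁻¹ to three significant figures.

56400 μM⁻¹·s⁻¹

kcat = Vmax/[E]total = 134000/46.6 = 2880 s⁻¹.
kcat/Km = 2880/0.0510 = 56400 μM⁻¹·s⁻¹.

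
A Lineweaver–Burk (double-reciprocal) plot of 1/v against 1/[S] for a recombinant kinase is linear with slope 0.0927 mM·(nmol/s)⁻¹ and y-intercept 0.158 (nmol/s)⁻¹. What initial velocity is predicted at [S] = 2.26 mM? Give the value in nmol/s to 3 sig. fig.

5.02 nmol/s

The y-intercept is 1/Vmax, so Vmax = 1/0.158 = 6.33 nmol/s.
The slope is Km/Vmax, so Km = 0.0927 × 6.33 = 0.587 mM.
Then v = 6.33 × 2.26/(0.587 + 2.26) = 5.02 nmol/s.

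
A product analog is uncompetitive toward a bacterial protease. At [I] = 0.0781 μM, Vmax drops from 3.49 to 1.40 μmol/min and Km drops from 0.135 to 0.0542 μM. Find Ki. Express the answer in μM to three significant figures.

Uncompetitive: Vmax,app = Vmax/α (and Km,app = Km/α) with α = 1 + [I]/Ki.
α = Vmax/Vmax,app = 3.49/1.40 = 2.493.
Ki = [I]/(α − 1) = 0.0781/1.493 = 0.0523 μM.

0.0523 μM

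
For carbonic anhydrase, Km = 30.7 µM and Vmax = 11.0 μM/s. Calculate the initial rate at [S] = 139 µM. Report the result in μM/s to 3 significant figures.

9.01 μM/s

[S]/(Km+[S]) = 139/169.7 = 0.8191, the fractional saturation.
v = 0.8191 × Vmax = 0.8191 × 11.0 = 9.01 μM/s.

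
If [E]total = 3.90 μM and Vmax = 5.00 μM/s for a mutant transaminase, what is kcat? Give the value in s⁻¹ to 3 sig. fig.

1.28 s⁻¹

kcat = Vmax/[E]total = 5.00 μM/s / 3.90 μM = 1.28 s⁻¹.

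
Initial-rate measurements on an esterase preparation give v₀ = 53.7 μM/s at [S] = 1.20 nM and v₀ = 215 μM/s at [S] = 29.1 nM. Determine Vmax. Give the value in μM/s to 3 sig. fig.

In reciprocal form, 1/v = (Km/Vmax)·(1/[S]) + 1/Vmax. The two points give (1/[S], 1/v) = (0.8333, 0.01862) and (0.03436, 0.004651).
Slope = (0.01862 − 0.004651)/(0.8333 − 0.03436) = 0.01749; intercept = 0.01862 − 0.01749×0.8333 = 0.004050.
Vmax = 1/intercept = 247 μM/s; Km = slope × Vmax = 0.01749 × 247 = 4.32 nM.

247 μM/s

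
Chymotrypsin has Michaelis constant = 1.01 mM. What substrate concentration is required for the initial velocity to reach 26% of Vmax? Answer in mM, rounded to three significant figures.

v/Vmax = [S]/(Km+[S]) = 0.26, so [S] = Km·0.26/(1 − 0.26) = 1.01 × 0.3514.
[S] = 0.355 mM.

0.355 mM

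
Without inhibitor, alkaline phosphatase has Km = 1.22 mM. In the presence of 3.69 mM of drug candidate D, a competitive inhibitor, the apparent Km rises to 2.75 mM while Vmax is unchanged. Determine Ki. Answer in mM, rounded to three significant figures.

2.94 mM

Competitive: Km,app = α·Km with α = 1 + [I]/Ki.
α = Km,app/Km = 2.75/1.22 = 2.254.
Since α = 1 + [I]/Ki, [I]/Ki = 2.254 − 1 = 1.254 and Ki = 3.69/1.254 = 2.94 mM.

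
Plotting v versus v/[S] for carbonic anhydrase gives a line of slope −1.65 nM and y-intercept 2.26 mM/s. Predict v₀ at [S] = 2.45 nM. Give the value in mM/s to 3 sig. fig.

In the Eadie–Hofstee form v = Vmax − Km·(v/[S]), the slope is −Km and the intercept is Vmax, so Km = 1.65 nM and Vmax = 2.26 mM/s.
v = 2.26 × 2.45/(1.65 + 2.45) = 1.35 mM/s.

1.35 mM/s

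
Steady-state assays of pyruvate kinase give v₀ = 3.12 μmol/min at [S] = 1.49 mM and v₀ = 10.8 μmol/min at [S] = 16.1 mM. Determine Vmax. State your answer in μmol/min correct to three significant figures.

14.4 μmol/min

From v = Vmax[S]/(Km+[S]), each point gives Vmax = v(Km+[S])/[S].
Equating: 3.12(Km+1.49)/1.49 = 10.8(Km+16.1)/16.1.
2.094·Km + 3.12 = 0.6708·Km + 10.8, so (2.094 − 0.6708)·Km = 10.8 − 3.12.
Km = 7.680/1.423 = 5.40 mM; then Vmax = 3.12(5.40+1.49)/1.49 = 14.4 μmol/min.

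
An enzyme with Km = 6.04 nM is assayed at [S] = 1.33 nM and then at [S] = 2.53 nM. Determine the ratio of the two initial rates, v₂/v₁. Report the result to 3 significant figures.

Since Vmax cancels, v₂/v₁ = [S]₂(Km+[S]₁) / [S]₁(Km+[S]₂).
= 2.53×(6.04+1.33) / (1.33×(6.04+2.53)) = 18.65/11.40 = 1.64.

1.64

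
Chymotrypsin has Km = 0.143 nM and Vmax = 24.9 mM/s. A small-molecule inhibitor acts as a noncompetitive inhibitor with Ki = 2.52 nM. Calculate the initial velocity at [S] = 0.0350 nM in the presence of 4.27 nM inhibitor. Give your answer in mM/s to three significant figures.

1.82 mM/s

With α = 1 + [I]/Ki = 1 + 4.27/2.52 = 2.694, the noncompetitive rate law is v = (Vmax/α)·[S] / (Km + [S]).
v = (24.9/2.694)×0.0350 / (0.143 + 0.0350) = 0.3234/0.1780 = 1.82 mM/s.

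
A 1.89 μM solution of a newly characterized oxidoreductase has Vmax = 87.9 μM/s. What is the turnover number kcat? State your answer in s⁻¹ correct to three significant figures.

46.5 s⁻¹

kcat = Vmax/[E]total = 87.9 μM/s / 1.89 μM = 46.5 s⁻¹.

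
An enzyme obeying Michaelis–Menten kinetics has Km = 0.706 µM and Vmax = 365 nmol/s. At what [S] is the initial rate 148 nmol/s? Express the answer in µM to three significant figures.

Rearranging v = Vmax[S]/(Km+[S]) gives [S] = Km·v/(Vmax − v).
[S] = 0.706 × 148 / (365 − 148) = 104.5/217.0 = 0.482 µM.

0.482 µM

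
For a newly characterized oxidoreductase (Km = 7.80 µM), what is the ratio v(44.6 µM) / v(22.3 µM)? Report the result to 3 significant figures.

1.15

The fractional saturations are [S]/(Km+[S]) = 22.3/30.10 = 0.7409 and 44.6/52.40 = 0.8511.
v₂/v₁ is just their ratio: 0.8511/0.7409 = 1.15.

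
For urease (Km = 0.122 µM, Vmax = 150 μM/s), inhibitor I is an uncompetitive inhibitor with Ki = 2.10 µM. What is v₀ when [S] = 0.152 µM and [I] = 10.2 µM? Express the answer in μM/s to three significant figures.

22.5 μM/s

With α = 1 + [I]/Ki = 1 + 10.2/2.10 = 5.857, the uncompetitive rate law is v = (Vmax/α)·[S] / (Km/α + [S]).
v = (150/5.857)×0.152 / (0.122/5.857 + 0.152) = 3.893/0.1728 = 22.5 μM/s.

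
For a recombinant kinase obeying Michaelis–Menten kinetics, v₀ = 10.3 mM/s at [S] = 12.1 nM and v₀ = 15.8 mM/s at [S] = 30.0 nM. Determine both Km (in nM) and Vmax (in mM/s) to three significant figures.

Km = 16.9 nM; Vmax = 24.7 mM/s

In reciprocal form, 1/v = (Km/Vmax)·(1/[S]) + 1/Vmax. The two points give (1/[S], 1/v) = (0.08264, 0.09709) and (0.03333, 0.06329).
Slope = (0.09709 − 0.06329)/(0.08264 − 0.03333) = 0.6854; intercept = 0.09709 − 0.6854×0.08264 = 0.04045.
Vmax = 1/intercept = 24.7 mM/s; Km = slope × Vmax = 0.6854 × 24.7 = 16.9 nM.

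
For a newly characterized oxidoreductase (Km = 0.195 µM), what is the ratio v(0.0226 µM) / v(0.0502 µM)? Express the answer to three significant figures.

0.507

Since Vmax cancels, v₂/v₁ = [S]₂(Km+[S]₁) / [S]₁(Km+[S]₂).
= 0.0226×(0.195+0.0502) / (0.0502×(0.195+0.0226)) = 0.005542/0.01092 = 0.507.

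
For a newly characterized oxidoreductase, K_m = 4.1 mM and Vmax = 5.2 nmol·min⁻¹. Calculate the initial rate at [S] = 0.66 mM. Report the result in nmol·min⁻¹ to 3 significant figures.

0.721 nmol·min⁻¹

[S]/(Km+[S]) = 0.66/4.760 = 0.1387, the fractional saturation.
v = 0.1387 × Vmax = 0.1387 × 5.2 = 0.721 nmol·min⁻¹.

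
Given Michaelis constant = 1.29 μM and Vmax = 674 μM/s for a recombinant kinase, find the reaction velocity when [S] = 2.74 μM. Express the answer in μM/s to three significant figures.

[S]/(Km+[S]) = 2.74/4.030 = 0.6799, the fractional saturation.
v = 0.6799 × Vmax = 0.6799 × 674 = 458 μM/s.

458 μM/s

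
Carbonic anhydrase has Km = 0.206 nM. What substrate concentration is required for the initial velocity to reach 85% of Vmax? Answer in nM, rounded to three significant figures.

v/Vmax = [S]/(Km+[S]) = 0.85, so [S] = Km·0.85/(1 − 0.85) = 0.206 × 5.667.
[S] = 1.17 nM.

1.17 nM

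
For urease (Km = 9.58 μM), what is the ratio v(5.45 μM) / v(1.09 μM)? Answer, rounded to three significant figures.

Since Vmax cancels, v₂/v₁ = [S]₂(Km+[S]₁) / [S]₁(Km+[S]₂).
= 5.45×(9.58+1.09) / (1.09×(9.58+5.45)) = 58.15/16.38 = 3.55.

3.55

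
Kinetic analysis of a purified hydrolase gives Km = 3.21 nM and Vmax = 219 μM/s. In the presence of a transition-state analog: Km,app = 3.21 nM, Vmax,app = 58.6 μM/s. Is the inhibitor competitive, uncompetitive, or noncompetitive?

noncompetitive

Vmax decreases (219 → 58.6 μM/s) while Km is unchanged — pure noncompetitive inhibition.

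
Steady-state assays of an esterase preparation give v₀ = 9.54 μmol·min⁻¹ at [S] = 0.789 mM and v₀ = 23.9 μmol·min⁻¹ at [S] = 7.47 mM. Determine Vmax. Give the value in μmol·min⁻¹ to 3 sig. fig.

29.1 μmol·min⁻¹

From v = Vmax[S]/(Km+[S]), each point gives Vmax = v(Km+[S])/[S].
Equating: 9.54(Km+0.789)/0.789 = 23.9(Km+7.47)/7.47.
12.09·Km + 9.54 = 3.199·Km + 23.9, so (12.09 − 3.199)·Km = 23.9 − 9.54.
Km = 14.36/8.892 = 1.61 mM; then Vmax = 9.54(1.61+0.789)/0.789 = 29.1 μmol·min⁻¹.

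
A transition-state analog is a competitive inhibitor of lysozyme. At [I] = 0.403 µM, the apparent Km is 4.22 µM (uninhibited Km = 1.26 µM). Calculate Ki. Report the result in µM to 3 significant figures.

Competitive: Km,app = α·Km with α = 1 + [I]/Ki.
α = Km,app/Km = 4.22/1.26 = 3.349.
Since α = 1 + [I]/Ki, [I]/Ki = 3.349 − 1 = 2.349 and Ki = 0.403/2.349 = 0.172 µM.

0.172 µM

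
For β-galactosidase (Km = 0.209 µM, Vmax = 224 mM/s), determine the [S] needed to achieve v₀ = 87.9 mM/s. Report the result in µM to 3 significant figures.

Rearranging v = Vmax[S]/(Km+[S]) gives [S] = Km·v/(Vmax − v).
[S] = 0.209 × 87.9 / (224 − 87.9) = 18.37/136.1 = 0.135 µM.

0.135 µM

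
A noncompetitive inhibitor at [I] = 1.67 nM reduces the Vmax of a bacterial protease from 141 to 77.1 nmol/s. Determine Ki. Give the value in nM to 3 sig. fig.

Noncompetitive: Vmax,app = Vmax/α with α = 1 + [I]/Ki.
α = Vmax/Vmax,app = 141/77.1 = 1.829.
Since α = 1 + [I]/Ki, [I]/Ki = 1.829 − 1 = 0.8288 and Ki = 1.67/0.8288 = 2.01 nM.

2.01 nM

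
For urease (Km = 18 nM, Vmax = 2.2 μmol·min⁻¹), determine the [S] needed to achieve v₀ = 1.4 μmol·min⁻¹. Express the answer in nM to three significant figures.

The required fractional saturation is v/Vmax = 1.4/2.2 = 0.6364.
Then [S]/(Km+[S]) = 0.6364 ⇒ [S] = 18 × 0.6364/(1 − 0.6364) = 31.5 nM.

31.5 nM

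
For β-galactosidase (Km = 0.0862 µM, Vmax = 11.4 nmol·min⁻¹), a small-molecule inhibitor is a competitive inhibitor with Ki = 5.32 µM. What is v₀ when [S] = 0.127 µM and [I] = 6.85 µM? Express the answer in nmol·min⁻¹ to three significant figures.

4.47 nmol·min⁻¹

With α = 1 + [I]/Ki = 1 + 6.85/5.32 = 2.288, the competitive rate law is v = Vmax[S] / (αKm + [S]).
v = 11.4×0.127 / (2.288×0.0862 + 0.127) = 1.448/0.3242 = 4.47 nmol·min⁻¹.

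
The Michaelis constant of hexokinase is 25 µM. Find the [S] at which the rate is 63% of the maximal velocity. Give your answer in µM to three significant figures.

v/Vmax = [S]/(Km+[S]) = 0.63, so [S] = Km·0.63/(1 − 0.63) = 25 × 1.703.
[S] = 42.6 µM.

42.6 µM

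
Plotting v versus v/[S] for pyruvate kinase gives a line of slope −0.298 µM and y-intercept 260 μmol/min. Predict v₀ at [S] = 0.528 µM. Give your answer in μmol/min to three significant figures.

166 μmol/min

In the Eadie–Hofstee form v = Vmax − Km·(v/[S]), the slope is −Km and the intercept is Vmax, so Km = 0.298 µM and Vmax = 260 μmol/min.
v = 260 × 0.528/(0.298 + 0.528) = 166 μmol/min.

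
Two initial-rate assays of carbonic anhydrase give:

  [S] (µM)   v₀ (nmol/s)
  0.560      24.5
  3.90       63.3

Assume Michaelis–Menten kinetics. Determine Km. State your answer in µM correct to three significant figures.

1.41 µM

In reciprocal form, 1/v = (Km/Vmax)·(1/[S]) + 1/Vmax. The two points give (1/[S], 1/v) = (1.786, 0.04082) and (0.2564, 0.01580).
Slope = (0.04082 − 0.01580)/(1.786 − 0.2564) = 0.01636; intercept = 0.04082 − 0.01636×1.786 = 0.01160.
Vmax = 1/intercept = 86.2 nmol/s; Km = slope × Vmax = 0.01636 × 86.2 = 1.41 µM.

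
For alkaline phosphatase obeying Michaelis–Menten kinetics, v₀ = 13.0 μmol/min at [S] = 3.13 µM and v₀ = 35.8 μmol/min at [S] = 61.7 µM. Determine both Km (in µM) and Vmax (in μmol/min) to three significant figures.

In reciprocal form, 1/v = (Km/Vmax)·(1/[S]) + 1/Vmax. The two points give (1/[S], 1/v) = (0.3195, 0.07692) and (0.01621, 0.02793).
Slope = (0.07692 − 0.02793)/(0.3195 − 0.01621) = 0.1615; intercept = 0.07692 − 0.1615×0.3195 = 0.02531.
Vmax = 1/intercept = 39.5 μmol/min; Km = slope × Vmax = 0.1615 × 39.5 = 6.38 µM.

Km = 6.38 µM; Vmax = 39.5 μmol/min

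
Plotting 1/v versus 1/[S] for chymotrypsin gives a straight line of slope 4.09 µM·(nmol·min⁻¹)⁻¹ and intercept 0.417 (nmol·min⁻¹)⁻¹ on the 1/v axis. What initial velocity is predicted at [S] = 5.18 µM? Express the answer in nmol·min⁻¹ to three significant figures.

0.829 nmol·min⁻¹

The y-intercept is 1/Vmax, so Vmax = 1/0.417 = 2.40 nmol·min⁻¹.
The slope is Km/Vmax, so Km = 4.09 × 2.40 = 9.81 µM.
Then v = 2.40 × 5.18/(9.81 + 5.18) = 0.829 nmol·min⁻¹.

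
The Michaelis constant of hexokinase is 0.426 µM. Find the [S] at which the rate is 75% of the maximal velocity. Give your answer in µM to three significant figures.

v/Vmax = [S]/(Km+[S]) = 0.75, so [S] = Km·0.75/(1 − 0.75) = 0.426 × 3.000.
[S] = 1.28 µM.

1.28 µM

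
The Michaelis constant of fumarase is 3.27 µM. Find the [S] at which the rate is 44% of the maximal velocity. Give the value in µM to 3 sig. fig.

v/Vmax = [S]/(Km+[S]) = 0.44, so [S] = Km·0.44/(1 − 0.44) = 3.27 × 0.7857.
[S] = 2.57 µM.

2.57 µM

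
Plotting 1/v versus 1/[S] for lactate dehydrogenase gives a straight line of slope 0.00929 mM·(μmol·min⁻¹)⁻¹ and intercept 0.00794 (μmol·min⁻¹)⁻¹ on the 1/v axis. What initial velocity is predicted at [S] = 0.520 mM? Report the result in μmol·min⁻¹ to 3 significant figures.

The y-intercept is 1/Vmax, so Vmax = 1/0.00794 = 126 μmol·min⁻¹.
The slope is Km/Vmax, so Km = 0.00929 × 126 = 1.17 mM.
Then v = 126 × 0.520/(1.17 + 0.520) = 38.8 μmol·min⁻¹.

38.8 μmol·min⁻¹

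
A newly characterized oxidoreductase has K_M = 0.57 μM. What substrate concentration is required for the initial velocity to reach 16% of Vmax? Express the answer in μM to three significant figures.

v/Vmax = [S]/(Km+[S]) = 0.16, so [S] = Km·0.16/(1 − 0.16) = 0.57 × 0.1905.
[S] = 0.109 μM.

0.109 μM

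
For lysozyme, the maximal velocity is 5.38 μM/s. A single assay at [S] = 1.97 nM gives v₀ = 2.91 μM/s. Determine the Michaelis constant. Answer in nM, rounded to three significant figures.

1.67 nM

From v = Vmax[S]/(Km+[S]), Km = [S](Vmax − v)/v.
Km = 1.97 × (5.38 − 2.91) / 2.91 = 4.866/2.91 = 1.67 nM.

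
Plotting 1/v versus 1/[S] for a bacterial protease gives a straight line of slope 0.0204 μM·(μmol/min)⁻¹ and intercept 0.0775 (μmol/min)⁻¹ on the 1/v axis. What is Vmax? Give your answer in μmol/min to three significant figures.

The y-intercept of a Lineweaver–Burk plot equals 1/Vmax, so Vmax = 1/0.0775 = 12.9 μmol/min.

12.9 μmol/min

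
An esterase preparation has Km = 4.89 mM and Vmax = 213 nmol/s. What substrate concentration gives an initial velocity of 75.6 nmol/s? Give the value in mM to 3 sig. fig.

2.69 mM

Rearranging v = Vmax[S]/(Km+[S]) gives [S] = Km·v/(Vmax − v).
[S] = 4.89 × 75.6 / (213 − 75.6) = 369.7/137.4 = 2.69 mM.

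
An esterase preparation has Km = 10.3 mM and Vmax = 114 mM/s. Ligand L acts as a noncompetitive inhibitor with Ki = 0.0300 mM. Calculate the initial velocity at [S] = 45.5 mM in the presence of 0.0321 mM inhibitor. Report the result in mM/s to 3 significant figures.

44.9 mM/s

With α = 1 + [I]/Ki = 1 + 0.0321/0.0300 = 2.070, the noncompetitive rate law is v = (Vmax/α)·[S] / (Km + [S]).
v = (114/2.070)×45.5 / (10.3 + 45.5) = 2506/55.80 = 44.9 mM/s.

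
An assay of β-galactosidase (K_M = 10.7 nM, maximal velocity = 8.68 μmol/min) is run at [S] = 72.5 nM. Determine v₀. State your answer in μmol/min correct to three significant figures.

[S]/(Km+[S]) = 72.5/83.20 = 0.8714, the fractional saturation.
v = 0.8714 × Vmax = 0.8714 × 8.68 = 7.56 μmol/min.

7.56 μmol/min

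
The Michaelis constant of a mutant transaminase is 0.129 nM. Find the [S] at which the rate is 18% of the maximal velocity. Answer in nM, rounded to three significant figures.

0.0283 nM

v/Vmax = [S]/(Km+[S]) = 0.18, so [S] = Km·0.18/(1 − 0.18) = 0.129 × 0.2195.
[S] = 0.0283 nM.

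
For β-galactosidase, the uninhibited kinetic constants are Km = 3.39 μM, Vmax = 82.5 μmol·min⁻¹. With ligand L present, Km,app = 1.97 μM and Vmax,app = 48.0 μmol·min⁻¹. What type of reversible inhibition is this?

uncompetitive

Both Km and Vmax decrease by the same factor (~1.72-fold) — characteristic of uncompetitive inhibition.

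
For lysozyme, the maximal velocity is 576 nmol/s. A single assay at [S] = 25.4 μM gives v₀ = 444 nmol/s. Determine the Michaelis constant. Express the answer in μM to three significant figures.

v/Vmax = 444/576 = 0.7708 = [S]/(Km+[S]).
So Km + [S] = [S]/0.7708 = 32.95 μM, giving Km = 32.95 − 25.4 = 7.55 μM.

7.55 μM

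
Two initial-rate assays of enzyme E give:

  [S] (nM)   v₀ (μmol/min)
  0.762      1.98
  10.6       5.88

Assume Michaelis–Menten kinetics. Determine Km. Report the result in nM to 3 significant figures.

In reciprocal form, 1/v = (Km/Vmax)·(1/[S]) + 1/Vmax. The two points give (1/[S], 1/v) = (1.312, 0.5051) and (0.09434, 0.1701).
Slope = (0.5051 − 0.1701)/(1.312 − 0.09434) = 0.2750; intercept = 0.5051 − 0.2750×1.312 = 0.1441.
Vmax = 1/intercept = 6.94 μmol/min; Km = slope × Vmax = 0.2750 × 6.94 = 1.91 nM.

1.91 nM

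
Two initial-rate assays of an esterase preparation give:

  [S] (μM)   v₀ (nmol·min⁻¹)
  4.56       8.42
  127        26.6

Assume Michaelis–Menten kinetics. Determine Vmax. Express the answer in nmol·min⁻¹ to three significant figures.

In reciprocal form, 1/v = (Km/Vmax)·(1/[S]) + 1/Vmax. The two points give (1/[S], 1/v) = (0.2193, 0.1188) and (0.007874, 0.03759).
Slope = (0.1188 − 0.03759)/(0.2193 − 0.007874) = 0.3839; intercept = 0.1188 − 0.3839×0.2193 = 0.03457.
Vmax = 1/intercept = 28.9 nmol·min⁻¹; Km = slope × Vmax = 0.3839 × 28.9 = 11.1 μM.

28.9 nmol·min⁻¹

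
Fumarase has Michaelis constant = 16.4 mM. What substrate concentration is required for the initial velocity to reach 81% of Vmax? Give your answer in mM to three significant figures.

69.9 mM

v/Vmax = [S]/(Km+[S]) = 0.81, so [S] = Km·0.81/(1 − 0.81) = 16.4 × 4.263.
[S] = 69.9 mM.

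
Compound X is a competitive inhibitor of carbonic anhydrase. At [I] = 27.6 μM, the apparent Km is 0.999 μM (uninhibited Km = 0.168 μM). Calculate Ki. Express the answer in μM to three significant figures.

5.58 μM

Competitive: Km,app = α·Km with α = 1 + [I]/Ki.
α = Km,app/Km = 0.999/0.168 = 5.946.
Since α = 1 + [I]/Ki, [I]/Ki = 5.946 − 1 = 4.946 and Ki = 27.6/4.946 = 5.58 μM.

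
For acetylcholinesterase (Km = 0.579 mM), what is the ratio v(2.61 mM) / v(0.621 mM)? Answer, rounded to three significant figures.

1.58

Since Vmax cancels, v₂/v₁ = [S]₂(Km+[S]₁) / [S]₁(Km+[S]₂).
= 2.61×(0.579+0.621) / (0.621×(0.579+2.61)) = 3.132/1.980 = 1.58.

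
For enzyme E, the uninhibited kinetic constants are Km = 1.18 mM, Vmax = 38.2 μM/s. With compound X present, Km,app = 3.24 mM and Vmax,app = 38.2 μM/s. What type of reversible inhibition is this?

Km increases (1.18 → 3.24 mM) while Vmax is unchanged — the hallmark of competitive inhibition.

competitive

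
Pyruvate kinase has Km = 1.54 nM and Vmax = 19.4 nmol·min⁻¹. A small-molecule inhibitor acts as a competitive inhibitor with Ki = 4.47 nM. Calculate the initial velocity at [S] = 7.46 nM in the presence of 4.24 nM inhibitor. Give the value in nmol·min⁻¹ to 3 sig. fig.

13.8 nmol·min⁻¹

α = 1 + [I]/Ki = 1 + 4.24/4.47 = 1.949.
For a competitive inhibitor, Vmax is unchanged and the apparent Km becomes α·Km: Km,app = 3.00 nM, Vmax,app = 19.4 nmol·min⁻¹.
v = Vmax,app·[S]/(Km,app + [S]) = 19.4 × 7.46/(3.00 + 7.46) = 13.8 nmol·min⁻¹.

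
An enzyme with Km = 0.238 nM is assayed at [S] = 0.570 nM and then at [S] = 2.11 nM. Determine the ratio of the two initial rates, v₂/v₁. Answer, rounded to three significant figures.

1.27

Since Vmax cancels, v₂/v₁ = [S]₂(Km+[S]₁) / [S]₁(Km+[S]₂).
= 2.11×(0.238+0.570) / (0.570×(0.238+2.11)) = 1.705/1.338 = 1.27.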